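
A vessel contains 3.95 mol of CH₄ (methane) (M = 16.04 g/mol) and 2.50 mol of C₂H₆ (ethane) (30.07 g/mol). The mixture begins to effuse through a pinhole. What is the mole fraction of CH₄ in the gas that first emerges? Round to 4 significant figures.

0.6839

Effusion rate of each component ∝ n_i/√M_i (partial pressure × 1/√M).
So x_CH₄ in the escaping gas = (n_CH₄/√M_CH₄) / Σ(n_i/√M_i)
= (3.95/√16.04) / (3.95/√16.04 + 2.50/√30.07) = 0.9863/(0.9863 + 0.4559) = 0.6839.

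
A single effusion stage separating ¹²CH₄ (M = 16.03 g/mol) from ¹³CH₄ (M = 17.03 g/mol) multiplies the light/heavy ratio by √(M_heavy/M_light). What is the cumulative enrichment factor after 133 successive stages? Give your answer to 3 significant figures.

55.9

Overall factor = α^133 with α = √(17.03/16.03), i.e. (17.03/16.03)^(133/2).
= 1.06238^(133/2) = 55.9.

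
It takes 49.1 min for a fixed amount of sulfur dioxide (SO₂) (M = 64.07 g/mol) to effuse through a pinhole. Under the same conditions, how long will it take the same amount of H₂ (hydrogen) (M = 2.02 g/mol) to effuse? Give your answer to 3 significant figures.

8.72 min

Since effusion rate ∝ 1/√M, t_H₂/t_SO₂ = √(M_H₂/M_SO₂) = √(2.02/64.07) = √0.03153 = 0.1776.
So the time for H₂ is 49.1 × 0.1776 = 8.72 min.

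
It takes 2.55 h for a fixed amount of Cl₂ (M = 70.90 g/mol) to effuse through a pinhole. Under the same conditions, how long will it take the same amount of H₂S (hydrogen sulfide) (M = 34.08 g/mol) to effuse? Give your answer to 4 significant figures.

1.768 h

Since effusion rate ∝ 1/√M, t_H₂S/t_Cl₂ = √(M_H₂S/M_Cl₂) = √(34.08/70.90) = √0.4807 = 0.6933.
So the time for H₂S is 2.55 × 0.6933 = 1.768 h.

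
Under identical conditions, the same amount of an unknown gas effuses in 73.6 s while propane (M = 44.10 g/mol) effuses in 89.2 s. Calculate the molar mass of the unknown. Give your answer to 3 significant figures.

30.0 g/mol

Graham's law gives t_X/t_C₃H₈ = √(M_X/M_C₃H₈).
73.6/89.2 = 0.8251 = √(M_X/44.10)
M_X = 44.10 × 0.8251² = 44.10 × 0.6808 = 30.0 g/mol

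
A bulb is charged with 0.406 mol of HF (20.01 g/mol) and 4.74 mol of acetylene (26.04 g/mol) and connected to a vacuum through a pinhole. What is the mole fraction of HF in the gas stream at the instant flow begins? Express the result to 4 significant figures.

Effusion rate of each component ∝ n_i/√M_i (partial pressure × 1/√M).
So x_HF in the escaping gas = (n_HF/√M_HF) / Σ(n_i/√M_i)
= (0.406/√20.01) / (0.406/√20.01 + 4.74/√26.04) = 0.09076/(0.09076 + 0.9289) = 0.08901.

0.08901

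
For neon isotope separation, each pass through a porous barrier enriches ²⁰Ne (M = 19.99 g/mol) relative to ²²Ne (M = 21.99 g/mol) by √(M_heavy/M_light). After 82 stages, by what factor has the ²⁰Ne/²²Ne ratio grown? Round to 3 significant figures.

49.9

Overall factor = α^82 with α = √(21.99/19.99), i.e. (21.99/19.99)^(82/2).
= 1.10005^41 = 49.9.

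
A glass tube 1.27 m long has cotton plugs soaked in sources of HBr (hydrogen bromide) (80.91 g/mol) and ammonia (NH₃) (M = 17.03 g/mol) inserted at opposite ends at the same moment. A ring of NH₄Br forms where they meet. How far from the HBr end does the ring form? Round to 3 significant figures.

In equal time, each gas travels a distance ∝ its rate ∝ 1/√M, so d_HBr/d_NH₃ = √(M_NH₃/M_HBr) = √(17.03/80.91) = 0.4588.
With d_HBr + d_NH₃ = 1.27 m, d_NH₃ = 1.27/(1 + 0.4588) = 0.8706 m.
d_HBr = 1.27 − 0.8706 = 0.399 m.

0.399 m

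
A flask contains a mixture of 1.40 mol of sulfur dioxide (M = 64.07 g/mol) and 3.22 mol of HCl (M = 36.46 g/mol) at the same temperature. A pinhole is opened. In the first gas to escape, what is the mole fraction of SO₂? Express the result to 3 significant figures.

0.247

Rate_i ∝ x_i/√M_i (Graham's law weighted by mole fraction), so the effusate composition follows n_i/√M_i.
Mole fraction of SO₂ in the effusate = (n_SO₂/√M_SO₂) / (n_SO₂/√M_SO₂ + n_HCl/√M_HCl)
= (1.40/√64.07) / (1.40/√64.07 + 3.22/√36.46) = 0.1749/(0.1749 + 0.5333) = 0.247.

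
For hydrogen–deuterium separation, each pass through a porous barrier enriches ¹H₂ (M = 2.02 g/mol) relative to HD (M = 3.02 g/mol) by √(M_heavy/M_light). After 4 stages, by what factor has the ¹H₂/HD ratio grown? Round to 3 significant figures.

2.24

After 4 stages the ratio has grown by (√(3.02/2.02))^4 = (3.02/2.02)^(4/2).
= 1.49505^2 = 2.24.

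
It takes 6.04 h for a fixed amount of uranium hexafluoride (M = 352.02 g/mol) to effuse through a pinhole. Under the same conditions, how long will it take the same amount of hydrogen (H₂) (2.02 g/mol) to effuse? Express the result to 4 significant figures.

Graham's law gives t_H₂/t_UF₆ = √(M_H₂/M_UF₆) = √(2.02/352.02) = √0.005738 = 0.07575.
So the time for H₂ is 6.04 × 0.07575 = 0.4575 h.

0.4575 h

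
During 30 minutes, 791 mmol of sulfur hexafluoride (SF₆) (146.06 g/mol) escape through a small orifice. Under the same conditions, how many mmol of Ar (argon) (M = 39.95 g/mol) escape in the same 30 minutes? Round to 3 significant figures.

1510 mmol

Graham's law gives rate_Ar/rate_SF₆ = √(M_SF₆/M_Ar) = √(146.06/39.95) = √3.656 = 1.912.
So the amount for Ar is 791 × 1.912 = 1510 mmol.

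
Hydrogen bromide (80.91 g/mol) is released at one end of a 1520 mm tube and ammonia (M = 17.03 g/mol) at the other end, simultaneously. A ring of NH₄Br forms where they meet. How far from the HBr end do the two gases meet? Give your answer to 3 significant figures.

478 mm

The fronts meet when d_HBr + d_NH₃ = L with d_HBr/d_NH₃ = √(M_NH₃/M_HBr) (Graham's law). Here √(M_NH₃/M_HBr) = √(17.03/80.91) = 0.4588.
With d_HBr + d_NH₃ = 1520 mm, d_NH₃ = 1520/(1 + 0.4588) = 1042 mm.
d_HBr = 1520 − 1042 = 478 mm.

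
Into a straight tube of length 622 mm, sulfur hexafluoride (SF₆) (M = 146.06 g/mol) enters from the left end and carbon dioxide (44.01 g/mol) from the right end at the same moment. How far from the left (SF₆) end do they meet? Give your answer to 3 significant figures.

The fronts meet when d_SF₆ + d_CO₂ = L with d_SF₆/d_CO₂ = √(M_CO₂/M_SF₆) (Graham's law). Here √(M_CO₂/M_SF₆) = √(44.01/146.06) = 0.5489.
With d_SF₆ + d_CO₂ = 622 mm, d_CO₂ = 622/(1 + 0.5489) = 401.6 mm.
d_SF₆ = 622 − 401.6 = 220 mm.

220 mm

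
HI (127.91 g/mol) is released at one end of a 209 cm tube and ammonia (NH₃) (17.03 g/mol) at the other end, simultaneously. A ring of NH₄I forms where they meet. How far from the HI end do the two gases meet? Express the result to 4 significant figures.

In equal time, each gas travels a distance ∝ its rate ∝ 1/√M, so d_HI/d_NH₃ = √(M_NH₃/M_HI) = √(17.03/127.91) = 0.3649.
With d_HI + d_NH₃ = 209 cm, d_NH₃ = 209/(1 + 0.3649) = 153.1 cm.
d_HI = 209 − 153.1 = 55.87 cm.

55.87 cm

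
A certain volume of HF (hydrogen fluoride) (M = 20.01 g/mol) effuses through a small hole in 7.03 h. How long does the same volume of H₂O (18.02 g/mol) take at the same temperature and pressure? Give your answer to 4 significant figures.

6.671 h

Graham's law gives t_H₂O/t_HF = √(M_H₂O/M_HF) = √(18.02/20.01) = √0.9005 = 0.9490.
So the time for H₂O is 7.03 × 0.9490 = 6.671 h.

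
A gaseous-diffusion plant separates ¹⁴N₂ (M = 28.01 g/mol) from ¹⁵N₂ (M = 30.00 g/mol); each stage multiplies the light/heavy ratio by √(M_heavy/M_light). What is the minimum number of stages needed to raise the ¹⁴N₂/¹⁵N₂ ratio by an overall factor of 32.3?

With α = √(30.00/28.01) per stage, ln α = ½ ln(1.07105) = 0.03432.
Need α^N ≥ 32.3 ⇒ N ≥ ln(32.3) / ln α = 3.475 / 0.03432 = 101.26.
So at least 102 stages are needed.

102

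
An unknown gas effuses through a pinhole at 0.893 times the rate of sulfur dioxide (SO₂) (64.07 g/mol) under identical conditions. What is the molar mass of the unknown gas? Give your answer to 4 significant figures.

80.34 g/mol

From Graham's law, rate_X/rate_SO₂ = √(M_SO₂/M_X).
0.893 = √(64.07/M_X)
M_X = 64.07 / 0.893² = 64.07 / 0.7974 = 80.34 g/mol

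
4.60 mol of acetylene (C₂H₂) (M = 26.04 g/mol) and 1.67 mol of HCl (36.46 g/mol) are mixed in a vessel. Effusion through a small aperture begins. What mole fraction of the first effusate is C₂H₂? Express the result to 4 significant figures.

Each component's effusion rate ∝ (its partial pressure)·(1/√M) ∝ n_i/√M_i.
x_C₂H₂(eff) = (n_C₂H₂/√M_C₂H₂) / (n_C₂H₂/√M_C₂H₂ + n_HCl/√M_HCl)
= (4.60/√26.04) / (4.60/√26.04 + 1.67/√36.46) = 0.9014/(0.9014 + 0.2766) = 0.7652.

0.7652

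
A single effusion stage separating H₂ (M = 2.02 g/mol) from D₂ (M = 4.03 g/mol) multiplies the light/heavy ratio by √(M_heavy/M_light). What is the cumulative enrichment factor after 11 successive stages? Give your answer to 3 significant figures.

44.6

Each stage multiplies the ratio by α = √(4.03/2.02), so after 11 stages the overall factor is α^11 = (4.03/2.02)^(11/2).
= 1.99505^(11/2) = 44.6.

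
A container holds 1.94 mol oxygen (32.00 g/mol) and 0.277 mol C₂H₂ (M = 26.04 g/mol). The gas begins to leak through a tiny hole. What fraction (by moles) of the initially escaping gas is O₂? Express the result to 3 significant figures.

0.863

Each component's effusion rate ∝ (its partial pressure)·(1/√M) ∝ n_i/√M_i.
x_O₂(eff) = (n_O₂/√M_O₂) / (n_O₂/√M_O₂ + n_C₂H₂/√M_C₂H₂)
= (1.94/√32.00) / (1.94/√32.00 + 0.277/√26.04) = 0.3429/(0.3429 + 0.05428) = 0.863.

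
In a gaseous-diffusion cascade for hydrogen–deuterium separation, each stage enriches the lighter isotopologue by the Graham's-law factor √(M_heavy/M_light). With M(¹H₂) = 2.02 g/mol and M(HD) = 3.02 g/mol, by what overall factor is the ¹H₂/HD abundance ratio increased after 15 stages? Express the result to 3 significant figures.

Overall factor = α^15 with α = √(3.02/2.02), i.e. (3.02/2.02)^(15/2).
= 1.49505^(15/2) = 20.4.

20.4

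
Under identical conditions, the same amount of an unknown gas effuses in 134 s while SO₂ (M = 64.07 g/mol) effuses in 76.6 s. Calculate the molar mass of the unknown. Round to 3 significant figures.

By Graham's law, t_X/t_SO₂ = √(M_X/M_SO₂).
134/76.6 = 1.749 = √(M_X/64.07)
M_X = 64.07 × 1.749² = 64.07 × 3.060 = 196 g/mol

196 g/mol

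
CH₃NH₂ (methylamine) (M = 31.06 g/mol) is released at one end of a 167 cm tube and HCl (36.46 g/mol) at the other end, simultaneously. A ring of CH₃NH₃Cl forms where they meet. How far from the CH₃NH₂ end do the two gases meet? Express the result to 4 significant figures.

86.84 cm

Distances travelled in equal time are proportional to diffusion rates, so d_CH₃NH₂/d_HCl = √(M_HCl/M_CH₃NH₂) = √(36.46/31.06) = 1.083.
With d_CH₃NH₂ + d_HCl = 167 cm, d_HCl = 167/(1 + 1.083) = 80.16 cm.
d_CH₃NH₂ = 167 − 80.16 = 86.84 cm.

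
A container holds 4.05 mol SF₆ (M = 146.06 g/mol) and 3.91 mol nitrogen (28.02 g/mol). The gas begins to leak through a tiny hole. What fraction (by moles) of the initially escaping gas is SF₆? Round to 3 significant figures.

Effusion rate of each component ∝ n_i/√M_i (partial pressure × 1/√M).
x_SF₆(eff) = (n_SF₆/√M_SF₆) / (n_SF₆/√M_SF₆ + n_N₂/√M_N₂)
= (4.05/√146.06) / (4.05/√146.06 + 3.91/√28.02) = 0.3351/(0.3351 + 0.7387) = 0.312.

0.312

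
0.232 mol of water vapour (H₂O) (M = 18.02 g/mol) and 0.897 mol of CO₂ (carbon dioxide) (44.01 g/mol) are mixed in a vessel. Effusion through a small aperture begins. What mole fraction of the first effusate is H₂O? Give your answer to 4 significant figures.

0.2878

Each component's effusion rate ∝ (its partial pressure)·(1/√M) ∝ n_i/√M_i.
x_H₂O(eff) = (n_H₂O/√M_H₂O) / (n_H₂O/√M_H₂O + n_CO₂/√M_CO₂)
= (0.232/√18.02) / (0.232/√18.02 + 0.897/√44.01) = 0.05465/(0.05465 + 0.1352) = 0.2878.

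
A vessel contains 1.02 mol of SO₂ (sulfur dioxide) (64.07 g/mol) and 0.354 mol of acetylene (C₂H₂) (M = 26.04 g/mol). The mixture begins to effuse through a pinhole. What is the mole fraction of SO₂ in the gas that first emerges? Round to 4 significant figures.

Each component's effusion rate ∝ (its partial pressure)·(1/√M) ∝ n_i/√M_i.
So x_SO₂ in the escaping gas = (n_SO₂/√M_SO₂) / Σ(n_i/√M_i)
= (1.02/√64.07) / (1.02/√64.07 + 0.354/√26.04) = 0.1274/(0.1274 + 0.06937) = 0.6475.

0.6475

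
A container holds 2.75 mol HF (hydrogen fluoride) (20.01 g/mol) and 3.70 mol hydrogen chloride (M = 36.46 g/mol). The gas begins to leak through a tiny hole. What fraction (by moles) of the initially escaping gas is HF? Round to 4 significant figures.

0.5008

The effusion rate of species i is ∝ p_i/√M_i ∝ n_i/√M_i.
So x_HF in the escaping gas = (n_HF/√M_HF) / Σ(n_i/√M_i)
= (2.75/√20.01) / (2.75/√20.01 + 3.70/√36.46) = 0.6148/(0.6148 + 0.6128) = 0.5008.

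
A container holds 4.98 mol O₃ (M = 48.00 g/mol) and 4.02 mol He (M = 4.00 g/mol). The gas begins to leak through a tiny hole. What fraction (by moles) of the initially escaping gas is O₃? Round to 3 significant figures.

0.263

Rate_i ∝ x_i/√M_i (Graham's law weighted by mole fraction), so the effusate composition follows n_i/√M_i.
x_O₃(eff) = (n_O₃/√M_O₃) / (n_O₃/√M_O₃ + n_He/√M_He)
= (4.98/√48.00) / (4.98/√48.00 + 4.02/√4.00) = 0.7188/(0.7188 + 2.010) = 0.263.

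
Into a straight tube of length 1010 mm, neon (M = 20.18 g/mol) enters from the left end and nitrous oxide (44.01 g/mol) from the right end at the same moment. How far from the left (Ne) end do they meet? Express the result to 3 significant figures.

Graham's law gives d_Ne/d_N₂O = rate_Ne/rate_N₂O = √(M_N₂O/M_Ne) = √(44.01/20.18) = 1.477.
With d_Ne + d_N₂O = 1010 mm, d_N₂O = 1010/(1 + 1.477) = 407.8 mm.
d_Ne = 1010 − 407.8 = 602 mm.

602 mm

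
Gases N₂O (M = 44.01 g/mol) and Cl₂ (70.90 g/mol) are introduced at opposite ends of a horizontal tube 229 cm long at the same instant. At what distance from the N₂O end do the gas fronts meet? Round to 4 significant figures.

In equal time, each gas travels a distance ∝ its rate ∝ 1/√M, so d_N₂O/d_Cl₂ = √(M_Cl₂/M_N₂O) = √(70.90/44.01) = 1.269.
With d_N₂O + d_Cl₂ = 229 cm, d_Cl₂ = 229/(1 + 1.269) = 100.9 cm.
d_N₂O = 229 − 100.9 = 128.1 cm.

128.1 cm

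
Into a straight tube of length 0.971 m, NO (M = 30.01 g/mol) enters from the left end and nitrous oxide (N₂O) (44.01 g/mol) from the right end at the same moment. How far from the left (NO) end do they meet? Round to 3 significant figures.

0.532 m

Graham's law gives d_NO/d_N₂O = rate_NO/rate_N₂O = √(M_N₂O/M_NO) = √(44.01/30.01) = 1.211.
With d_NO + d_N₂O = 0.971 m, d_N₂O = 0.971/(1 + 1.211) = 0.4392 m.
d_NO = 0.971 − 0.4392 = 0.532 m.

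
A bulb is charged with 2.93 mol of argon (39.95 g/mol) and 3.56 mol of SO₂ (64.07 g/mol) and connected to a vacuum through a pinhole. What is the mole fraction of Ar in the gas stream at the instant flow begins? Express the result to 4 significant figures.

Effusion rate of each component ∝ n_i/√M_i (partial pressure × 1/√M).
So x_Ar in the escaping gas = (n_Ar/√M_Ar) / Σ(n_i/√M_i)
= (2.93/√39.95) / (2.93/√39.95 + 3.56/√64.07) = 0.4636/(0.4636 + 0.4448) = 0.5104.

0.5104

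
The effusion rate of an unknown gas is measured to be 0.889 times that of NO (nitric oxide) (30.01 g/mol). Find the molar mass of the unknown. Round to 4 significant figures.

37.97 g/mol

Since effusion rate ∝ 1/√M, rate_X/rate_NO = √(M_NO/M_X).
0.889 = √(30.01/M_X)
M_X = 30.01 / 0.889² = 30.01 / 0.7903 = 37.97 g/mol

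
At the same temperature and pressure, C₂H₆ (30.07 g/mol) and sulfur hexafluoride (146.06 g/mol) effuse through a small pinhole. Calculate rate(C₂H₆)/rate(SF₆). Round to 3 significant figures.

2.20

Graham's law gives rate_C₂H₆/rate_SF₆ = √(M_SF₆/M_C₂H₆) = √(146.06/30.07) = √4.857 = 2.20.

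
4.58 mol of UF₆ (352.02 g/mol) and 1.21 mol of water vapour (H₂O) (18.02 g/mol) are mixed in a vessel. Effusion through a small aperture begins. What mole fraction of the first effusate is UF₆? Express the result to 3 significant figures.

0.461

Effusion rate of each component ∝ n_i/√M_i (partial pressure × 1/√M).
Mole fraction of UF₆ in the effusate = (n_UF₆/√M_UF₆) / (n_UF₆/√M_UF₆ + n_H₂O/√M_H₂O)
= (4.58/√352.02) / (4.58/√352.02 + 1.21/√18.02) = 0.2441/(0.2441 + 0.2850) = 0.461.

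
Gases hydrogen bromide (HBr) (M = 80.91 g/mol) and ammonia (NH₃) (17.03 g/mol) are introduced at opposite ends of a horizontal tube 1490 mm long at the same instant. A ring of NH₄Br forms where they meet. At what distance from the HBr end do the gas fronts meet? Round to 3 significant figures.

Distances travelled in equal time are proportional to diffusion rates, so d_HBr/d_NH₃ = √(M_NH₃/M_HBr) = √(17.03/80.91) = 0.4588.
With d_HBr + d_NH₃ = 1490 mm, d_NH₃ = 1490/(1 + 0.4588) = 1021 mm.
d_HBr = 1490 − 1021 = 469 mm.

469 mm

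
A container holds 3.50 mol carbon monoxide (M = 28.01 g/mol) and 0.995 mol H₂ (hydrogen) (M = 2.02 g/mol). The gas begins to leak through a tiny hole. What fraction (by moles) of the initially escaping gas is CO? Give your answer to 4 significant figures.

Each component's effusion rate ∝ (its partial pressure)·(1/√M) ∝ n_i/√M_i.
So x_CO in the escaping gas = (n_CO/√M_CO) / Σ(n_i/√M_i)
= (3.50/√28.01) / (3.50/√28.01 + 0.995/√2.02) = 0.6613/(0.6613 + 0.7001) = 0.4858.

0.4858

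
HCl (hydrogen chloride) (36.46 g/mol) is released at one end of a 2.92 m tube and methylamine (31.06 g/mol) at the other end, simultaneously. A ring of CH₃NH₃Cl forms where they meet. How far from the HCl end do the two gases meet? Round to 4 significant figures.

In equal time, each gas travels a distance ∝ its rate ∝ 1/√M, so d_HCl/d_CH₃NH₂ = √(M_CH₃NH₂/M_HCl) = √(31.06/36.46) = 0.9230.
With d_HCl + d_CH₃NH₂ = 2.92 m, d_CH₃NH₂ = 2.92/(1 + 0.9230) = 1.518 m.
d_HCl = 2.92 − 1.518 = 1.402 m.

1.402 m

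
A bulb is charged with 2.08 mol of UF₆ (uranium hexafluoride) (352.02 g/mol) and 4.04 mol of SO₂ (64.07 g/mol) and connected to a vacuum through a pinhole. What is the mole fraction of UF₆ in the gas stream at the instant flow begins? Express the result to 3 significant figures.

Rate_i ∝ x_i/√M_i (Graham's law weighted by mole fraction), so the effusate composition follows n_i/√M_i.
So x_UF₆ in the escaping gas = (n_UF₆/√M_UF₆) / Σ(n_i/√M_i)
= (2.08/√352.02) / (2.08/√352.02 + 4.04/√64.07) = 0.1109/(0.1109 + 0.5047) = 0.180.

0.180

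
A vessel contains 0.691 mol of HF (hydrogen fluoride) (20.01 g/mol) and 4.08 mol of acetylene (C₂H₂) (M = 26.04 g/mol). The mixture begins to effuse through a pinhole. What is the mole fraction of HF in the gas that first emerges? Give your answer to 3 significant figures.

Rate_i ∝ x_i/√M_i (Graham's law weighted by mole fraction), so the effusate composition follows n_i/√M_i.
x_HF(eff) = (n_HF/√M_HF) / (n_HF/√M_HF + n_C₂H₂/√M_C₂H₂)
= (0.691/√20.01) / (0.691/√20.01 + 4.08/√26.04) = 0.1545/(0.1545 + 0.7995) = 0.162.

0.162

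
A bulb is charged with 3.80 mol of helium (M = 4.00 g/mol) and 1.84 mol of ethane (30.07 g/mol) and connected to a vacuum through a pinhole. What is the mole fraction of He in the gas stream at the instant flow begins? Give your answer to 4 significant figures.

Effusion rate of each component ∝ n_i/√M_i (partial pressure × 1/√M).
So x_He in the escaping gas = (n_He/√M_He) / Σ(n_i/√M_i)
= (3.80/√4.00) / (3.80/√4.00 + 1.84/√30.07) = 1.900/(1.900 + 0.3355) = 0.8499.

0.8499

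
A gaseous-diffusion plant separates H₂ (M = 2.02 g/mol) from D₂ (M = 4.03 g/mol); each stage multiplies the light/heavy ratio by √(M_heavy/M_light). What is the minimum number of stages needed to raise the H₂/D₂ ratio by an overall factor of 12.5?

8

Per stage α = (4.03/2.02)^(1/2) = 1.99505^0.5, giving ln α = 0.3453.
Need α^N ≥ 12.5 ⇒ N ≥ ln(12.5) / ln α = 2.526 / 0.3453 = 7.31.
So at least 8 stages are needed.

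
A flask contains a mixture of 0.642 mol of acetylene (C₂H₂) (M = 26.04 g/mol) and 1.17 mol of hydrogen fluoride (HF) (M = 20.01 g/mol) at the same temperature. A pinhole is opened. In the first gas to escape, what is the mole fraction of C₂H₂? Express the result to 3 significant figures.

The effusion rate of species i is ∝ p_i/√M_i ∝ n_i/√M_i.
x_C₂H₂(eff) = (n_C₂H₂/√M_C₂H₂) / (n_C₂H₂/√M_C₂H₂ + n_HF/√M_HF)
= (0.642/√26.04) / (0.642/√26.04 + 1.17/√20.01) = 0.1258/(0.1258 + 0.2616) = 0.325.

0.325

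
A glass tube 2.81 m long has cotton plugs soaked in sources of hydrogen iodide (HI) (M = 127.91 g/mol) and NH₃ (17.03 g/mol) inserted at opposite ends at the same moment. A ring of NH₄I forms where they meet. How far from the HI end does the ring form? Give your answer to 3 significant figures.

0.751 m

Graham's law gives d_HI/d_NH₃ = rate_HI/rate_NH₃ = √(M_NH₃/M_HI) = √(17.03/127.91) = 0.3649.
With d_HI + d_NH₃ = 2.81 m, d_NH₃ = 2.81/(1 + 0.3649) = 2.059 m.
d_HI = 2.81 − 2.059 = 0.751 m.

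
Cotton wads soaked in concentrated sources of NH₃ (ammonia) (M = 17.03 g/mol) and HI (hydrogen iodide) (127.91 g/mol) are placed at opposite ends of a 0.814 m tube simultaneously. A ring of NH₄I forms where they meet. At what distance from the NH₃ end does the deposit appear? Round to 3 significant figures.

0.596 m

The fronts meet when d_NH₃ + d_HI = L with d_NH₃/d_HI = √(M_HI/M_NH₃) (Graham's law). Here √(M_HI/M_NH₃) = √(127.91/17.03) = 2.741.
With d_NH₃ + d_HI = 0.814 m, d_HI = 0.814/(1 + 2.741) = 0.2176 m.
d_NH₃ = 0.814 − 0.2176 = 0.596 m.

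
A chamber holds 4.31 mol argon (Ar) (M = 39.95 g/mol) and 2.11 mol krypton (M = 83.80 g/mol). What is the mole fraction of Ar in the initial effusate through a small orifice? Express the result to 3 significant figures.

The effusion rate of species i is ∝ p_i/√M_i ∝ n_i/√M_i.
x_Ar(eff) = (n_Ar/√M_Ar) / (n_Ar/√M_Ar + n_Kr/√M_Kr)
= (4.31/√39.95) / (4.31/√39.95 + 2.11/√83.80) = 0.6819/(0.6819 + 0.2305) = 0.747.

0.747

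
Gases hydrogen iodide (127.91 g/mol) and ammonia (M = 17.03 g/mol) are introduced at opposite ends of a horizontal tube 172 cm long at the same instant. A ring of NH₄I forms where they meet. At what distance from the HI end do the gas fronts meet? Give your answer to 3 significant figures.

The fronts meet when d_HI + d_NH₃ = L with d_HI/d_NH₃ = √(M_NH₃/M_HI) (Graham's law). Here √(M_NH₃/M_HI) = √(17.03/127.91) = 0.3649.
With d_HI + d_NH₃ = 172 cm, d_NH₃ = 172/(1 + 0.3649) = 126.0 cm.
d_HI = 172 − 126.0 = 46.0 cm.

46.0 cm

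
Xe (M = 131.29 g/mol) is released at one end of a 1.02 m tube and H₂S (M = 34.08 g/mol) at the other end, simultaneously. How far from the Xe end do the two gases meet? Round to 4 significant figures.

0.3443 m

Distances travelled in equal time are proportional to diffusion rates, so d_Xe/d_H₂S = √(M_H₂S/M_Xe) = √(34.08/131.29) = 0.5095.
With d_Xe + d_H₂S = 1.02 m, d_H₂S = 1.02/(1 + 0.5095) = 0.6757 m.
d_Xe = 1.02 − 0.6757 = 0.3443 m.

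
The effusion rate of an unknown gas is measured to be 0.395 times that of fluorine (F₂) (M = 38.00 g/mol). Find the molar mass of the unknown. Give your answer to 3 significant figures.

Graham's law gives rate_X/rate_F₂ = √(M_F₂/M_X).
0.395 = √(38.00/M_X)
M_X = 38.00 / 0.395² = 38.00 / 0.1560 = 244 g/mol

244 g/mol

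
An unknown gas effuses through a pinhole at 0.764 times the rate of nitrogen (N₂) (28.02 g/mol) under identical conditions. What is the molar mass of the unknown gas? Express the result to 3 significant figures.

From Graham's law, rate_X/rate_N₂ = √(M_N₂/M_X).
0.764 = √(28.02/M_X)
M_X = 28.02 / 0.764² = 28.02 / 0.5837 = 48.0 g/mol

48.0 g/mol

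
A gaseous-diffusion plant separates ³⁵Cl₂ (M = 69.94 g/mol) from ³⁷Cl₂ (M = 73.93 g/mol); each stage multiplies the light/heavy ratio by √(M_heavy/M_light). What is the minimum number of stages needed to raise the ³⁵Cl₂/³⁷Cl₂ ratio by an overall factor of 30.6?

Per stage α = (73.93/69.94)^(1/2) = 1.05705^0.5, giving ln α = 0.02774.
Need α^N ≥ 30.6 ⇒ N ≥ ln(30.6) / ln α = 3.421 / 0.02774 = 123.32.
Rounding up, N = 124 stages.

124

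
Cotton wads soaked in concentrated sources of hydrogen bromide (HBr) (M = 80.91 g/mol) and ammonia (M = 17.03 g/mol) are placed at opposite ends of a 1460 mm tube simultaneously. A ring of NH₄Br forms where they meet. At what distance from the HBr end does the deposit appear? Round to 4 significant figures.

Graham's law gives d_HBr/d_NH₃ = rate_HBr/rate_NH₃ = √(M_NH₃/M_HBr) = √(17.03/80.91) = 0.4588.
With d_HBr + d_NH₃ = 1460 mm, d_NH₃ = 1460/(1 + 0.4588) = 1001 mm.
d_HBr = 1460 − 1001 = 459.2 mm.

459.2 mm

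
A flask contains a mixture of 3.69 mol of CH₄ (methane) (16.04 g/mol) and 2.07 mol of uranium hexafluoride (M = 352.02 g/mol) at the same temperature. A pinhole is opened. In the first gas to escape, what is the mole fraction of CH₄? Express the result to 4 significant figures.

0.8931

Each component's effusion rate ∝ (its partial pressure)·(1/√M) ∝ n_i/√M_i.
So x_CH₄ in the escaping gas = (n_CH₄/√M_CH₄) / Σ(n_i/√M_i)
= (3.69/√16.04) / (3.69/√16.04 + 2.07/√352.02) = 0.9213/(0.9213 + 0.1103) = 0.8931.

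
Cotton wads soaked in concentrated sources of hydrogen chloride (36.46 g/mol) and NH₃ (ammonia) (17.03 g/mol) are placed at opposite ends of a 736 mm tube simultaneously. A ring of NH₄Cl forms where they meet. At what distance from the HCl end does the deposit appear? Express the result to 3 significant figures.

Distances travelled in equal time are proportional to diffusion rates, so d_HCl/d_NH₃ = √(M_NH₃/M_HCl) = √(17.03/36.46) = 0.6834.
With d_HCl + d_NH₃ = 736 mm, d_NH₃ = 736/(1 + 0.6834) = 437.2 mm.
d_HCl = 736 − 437.2 = 299 mm.

299 mm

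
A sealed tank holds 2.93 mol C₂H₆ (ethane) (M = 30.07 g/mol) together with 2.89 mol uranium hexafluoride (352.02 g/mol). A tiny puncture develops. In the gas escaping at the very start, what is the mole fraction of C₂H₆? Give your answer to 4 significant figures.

0.7762

Effusion rate of each component ∝ n_i/√M_i (partial pressure × 1/√M).
Mole fraction of C₂H₆ in the effusate = (n_C₂H₆/√M_C₂H₆) / (n_C₂H₆/√M_C₂H₆ + n_UF₆/√M_UF₆)
= (2.93/√30.07) / (2.93/√30.07 + 2.89/√352.02) = 0.5343/(0.5343 + 0.1540) = 0.7762.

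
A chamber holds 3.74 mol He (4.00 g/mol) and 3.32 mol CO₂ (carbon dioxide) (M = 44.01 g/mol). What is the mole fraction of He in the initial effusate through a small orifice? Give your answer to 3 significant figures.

0.789

Each component's effusion rate ∝ (its partial pressure)·(1/√M) ∝ n_i/√M_i.
So x_He in the escaping gas = (n_He/√M_He) / Σ(n_i/√M_i)
= (3.74/√4.00) / (3.74/√4.00 + 3.32/√44.01) = 1.870/(1.870 + 0.5005) = 0.789.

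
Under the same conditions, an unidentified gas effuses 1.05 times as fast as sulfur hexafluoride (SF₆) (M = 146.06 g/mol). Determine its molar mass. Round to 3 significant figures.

132 g/mol

Using Graham's law: rate_X/rate_SF₆ = √(M_SF₆/M_X).
1.05 = √(146.06/M_X)
M_X = 146.06 / 1.05² = 146.06 / 1.103 = 132 g/mol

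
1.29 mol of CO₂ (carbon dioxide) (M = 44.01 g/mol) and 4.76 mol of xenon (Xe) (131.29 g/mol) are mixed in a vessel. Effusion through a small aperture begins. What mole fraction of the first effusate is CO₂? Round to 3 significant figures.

0.319

Effusion rate of each component ∝ n_i/√M_i (partial pressure × 1/√M).
x_CO₂(eff) = (n_CO₂/√M_CO₂) / (n_CO₂/√M_CO₂ + n_Xe/√M_Xe)
= (1.29/√44.01) / (1.29/√44.01 + 4.76/√131.29) = 0.1945/(0.1945 + 0.4154) = 0.319.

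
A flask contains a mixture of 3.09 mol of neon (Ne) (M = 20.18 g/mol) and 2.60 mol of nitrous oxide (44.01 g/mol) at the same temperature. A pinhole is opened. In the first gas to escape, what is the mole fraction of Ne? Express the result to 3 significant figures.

0.637

The effusion rate of species i is ∝ p_i/√M_i ∝ n_i/√M_i.
x_Ne(eff) = (n_Ne/√M_Ne) / (n_Ne/√M_Ne + n_N₂O/√M_N₂O)
= (3.09/√20.18) / (3.09/√20.18 + 2.60/√44.01) = 0.6879/(0.6879 + 0.3919) = 0.637.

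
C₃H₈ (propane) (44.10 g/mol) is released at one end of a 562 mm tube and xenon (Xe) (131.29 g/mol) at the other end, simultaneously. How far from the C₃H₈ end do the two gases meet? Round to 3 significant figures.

The fronts meet when d_C₃H₈ + d_Xe = L with d_C₃H₈/d_Xe = √(M_Xe/M_C₃H₈) (Graham's law). Here √(M_Xe/M_C₃H₈) = √(131.29/44.10) = 1.725.
With d_C₃H₈ + d_Xe = 562 mm, d_Xe = 562/(1 + 1.725) = 206.2 mm.
d_C₃H₈ = 562 − 206.2 = 356 mm.

356 mm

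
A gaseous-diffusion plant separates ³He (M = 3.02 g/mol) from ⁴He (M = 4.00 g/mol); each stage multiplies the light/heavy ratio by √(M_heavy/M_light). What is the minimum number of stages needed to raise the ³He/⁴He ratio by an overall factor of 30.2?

Single-stage factor α = √(4.00/3.02), so ln α = ½ ln(1.32450) = 0.1405.
Need α^N ≥ 30.2 ⇒ N ≥ ln(30.2) / ln α = 3.408 / 0.1405 = 24.25.
So at least 25 stages are needed.

25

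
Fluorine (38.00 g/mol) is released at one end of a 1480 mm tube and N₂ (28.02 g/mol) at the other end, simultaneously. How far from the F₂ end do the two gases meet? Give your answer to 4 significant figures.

683.7 mm

In equal time, each gas travels a distance ∝ its rate ∝ 1/√M, so d_F₂/d_N₂ = √(M_N₂/M_F₂) = √(28.02/38.00) = 0.8587.
With d_F₂ + d_N₂ = 1480 mm, d_N₂ = 1480/(1 + 0.8587) = 796.3 mm.
d_F₂ = 1480 − 796.3 = 683.7 mm.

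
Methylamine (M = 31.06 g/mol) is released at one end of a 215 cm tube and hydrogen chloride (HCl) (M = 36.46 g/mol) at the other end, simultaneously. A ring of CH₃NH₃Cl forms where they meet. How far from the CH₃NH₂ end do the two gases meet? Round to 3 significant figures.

112 cm

In equal time, each gas travels a distance ∝ its rate ∝ 1/√M, so d_CH₃NH₂/d_HCl = √(M_HCl/M_CH₃NH₂) = √(36.46/31.06) = 1.083.
With d_CH₃NH₂ + d_HCl = 215 cm, d_HCl = 215/(1 + 1.083) = 103.2 cm.
d_CH₃NH₂ = 215 − 103.2 = 112 cm.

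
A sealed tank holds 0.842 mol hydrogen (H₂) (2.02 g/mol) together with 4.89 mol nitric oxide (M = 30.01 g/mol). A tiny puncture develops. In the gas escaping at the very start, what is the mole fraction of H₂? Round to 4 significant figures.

Each component's effusion rate ∝ (its partial pressure)·(1/√M) ∝ n_i/√M_i.
So x_H₂ in the escaping gas = (n_H₂/√M_H₂) / Σ(n_i/√M_i)
= (0.842/√2.02) / (0.842/√2.02 + 4.89/√30.01) = 0.5924/(0.5924 + 0.8926) = 0.3989.

0.3989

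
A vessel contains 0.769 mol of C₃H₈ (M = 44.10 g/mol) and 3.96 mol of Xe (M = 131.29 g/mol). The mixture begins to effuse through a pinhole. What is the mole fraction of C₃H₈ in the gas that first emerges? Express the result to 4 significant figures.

0.2510

Rate_i ∝ x_i/√M_i (Graham's law weighted by mole fraction), so the effusate composition follows n_i/√M_i.
x_C₃H₈(eff) = (n_C₃H₈/√M_C₃H₈) / (n_C₃H₈/√M_C₃H₈ + n_Xe/√M_Xe)
= (0.769/√44.10) / (0.769/√44.10 + 3.96/√131.29) = 0.1158/(0.1158 + 0.3456) = 0.2510.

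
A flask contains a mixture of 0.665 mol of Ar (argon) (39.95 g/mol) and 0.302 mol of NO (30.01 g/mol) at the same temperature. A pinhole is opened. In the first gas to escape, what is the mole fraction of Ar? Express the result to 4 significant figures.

0.6562

The effusion rate of species i is ∝ p_i/√M_i ∝ n_i/√M_i.
Mole fraction of Ar in the effusate = (n_Ar/√M_Ar) / (n_Ar/√M_Ar + n_NO/√M_NO)
= (0.665/√39.95) / (0.665/√39.95 + 0.302/√30.01) = 0.1052/(0.1052 + 0.05513) = 0.6562.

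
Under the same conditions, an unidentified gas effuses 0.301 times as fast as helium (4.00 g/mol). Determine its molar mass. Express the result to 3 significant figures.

44.1 g/mol

Since effusion rate ∝ 1/√M, rate_X/rate_He = √(M_He/M_X).
0.301 = √(4.00/M_X)
M_X = 4.00 / 0.301² = 4.00 / 0.09060 = 44.1 g/mol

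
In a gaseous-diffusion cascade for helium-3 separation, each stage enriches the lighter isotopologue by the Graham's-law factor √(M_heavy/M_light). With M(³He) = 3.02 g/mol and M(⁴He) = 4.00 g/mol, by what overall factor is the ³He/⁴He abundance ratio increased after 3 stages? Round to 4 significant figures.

1.524

The single-stage factor is √(M_heavy/M_light), so 3 stages give [√(4.00/3.02)]^3 = (4.00/3.02)^(3/2).
= 1.32450^(3/2) = 1.524.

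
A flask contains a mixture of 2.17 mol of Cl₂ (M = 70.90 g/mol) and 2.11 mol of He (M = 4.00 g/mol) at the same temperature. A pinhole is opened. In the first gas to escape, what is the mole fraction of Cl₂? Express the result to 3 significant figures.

Rate_i ∝ x_i/√M_i (Graham's law weighted by mole fraction), so the effusate composition follows n_i/√M_i.
So x_Cl₂ in the escaping gas = (n_Cl₂/√M_Cl₂) / Σ(n_i/√M_i)
= (2.17/√70.90) / (2.17/√70.90 + 2.11/√4.00) = 0.2577/(0.2577 + 1.055) = 0.196.

0.196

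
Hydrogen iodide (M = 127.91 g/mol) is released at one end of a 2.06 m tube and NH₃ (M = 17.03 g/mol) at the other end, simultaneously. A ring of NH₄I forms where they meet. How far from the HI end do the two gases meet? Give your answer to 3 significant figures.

The fronts meet when d_HI + d_NH₃ = L with d_HI/d_NH₃ = √(M_NH₃/M_HI) (Graham's law). Here √(M_NH₃/M_HI) = √(17.03/127.91) = 0.3649.
With d_HI + d_NH₃ = 2.06 m, d_NH₃ = 2.06/(1 + 0.3649) = 1.509 m.
d_HI = 2.06 − 1.509 = 0.551 m.

0.551 m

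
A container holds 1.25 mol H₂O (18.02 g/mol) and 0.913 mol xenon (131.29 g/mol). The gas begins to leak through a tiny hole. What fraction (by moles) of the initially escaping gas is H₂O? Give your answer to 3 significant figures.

0.787

Rate_i ∝ x_i/√M_i (Graham's law weighted by mole fraction), so the effusate composition follows n_i/√M_i.
Mole fraction of H₂O in the effusate = (n_H₂O/√M_H₂O) / (n_H₂O/√M_H₂O + n_Xe/√M_Xe)
= (1.25/√18.02) / (1.25/√18.02 + 0.913/√131.29) = 0.2945/(0.2945 + 0.07968) = 0.787.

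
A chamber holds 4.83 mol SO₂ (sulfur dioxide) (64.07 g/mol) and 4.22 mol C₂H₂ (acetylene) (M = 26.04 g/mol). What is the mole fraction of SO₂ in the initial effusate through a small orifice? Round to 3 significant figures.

0.422

Each component's effusion rate ∝ (its partial pressure)·(1/√M) ∝ n_i/√M_i.
So x_SO₂ in the escaping gas = (n_SO₂/√M_SO₂) / Σ(n_i/√M_i)
= (4.83/√64.07) / (4.83/√64.07 + 4.22/√26.04) = 0.6034/(0.6034 + 0.8270) = 0.422.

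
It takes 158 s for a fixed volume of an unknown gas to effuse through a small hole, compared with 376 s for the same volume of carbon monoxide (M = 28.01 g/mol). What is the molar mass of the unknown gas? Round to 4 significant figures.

4.946 g/mol

Graham's law gives t_X/t_CO = √(M_X/M_CO).
158/376 = 0.4202 = √(M_X/28.01)
M_X = 28.01 × 0.4202² = 28.01 × 0.1766 = 4.946 g/mol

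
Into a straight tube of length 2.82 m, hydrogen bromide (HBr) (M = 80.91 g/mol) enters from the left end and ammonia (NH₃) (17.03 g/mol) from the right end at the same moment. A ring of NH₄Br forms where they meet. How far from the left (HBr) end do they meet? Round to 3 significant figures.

0.887 m

The fronts meet when d_HBr + d_NH₃ = L with d_HBr/d_NH₃ = √(M_NH₃/M_HBr) (Graham's law). Here √(M_NH₃/M_HBr) = √(17.03/80.91) = 0.4588.
With d_HBr + d_NH₃ = 2.82 m, d_NH₃ = 2.82/(1 + 0.4588) = 1.933 m.
d_HBr = 2.82 − 1.933 = 0.887 m.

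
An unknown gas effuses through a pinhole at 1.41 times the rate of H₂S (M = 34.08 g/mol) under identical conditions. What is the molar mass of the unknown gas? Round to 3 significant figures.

Using Graham's law: rate_X/rate_H₂S = √(M_H₂S/M_X).
1.41 = √(34.08/M_X)
M_X = 34.08 / 1.41² = 34.08 / 1.988 = 17.1 g/mol

17.1 g/mol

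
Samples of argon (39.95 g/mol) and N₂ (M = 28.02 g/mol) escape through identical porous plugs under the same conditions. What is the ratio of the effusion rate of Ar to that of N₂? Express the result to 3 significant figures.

Since effusion rate ∝ 1/√M, rate_Ar/rate_N₂ = √(M_N₂/M_Ar) = √(28.02/39.95) = √0.7014 = 0.837.

0.837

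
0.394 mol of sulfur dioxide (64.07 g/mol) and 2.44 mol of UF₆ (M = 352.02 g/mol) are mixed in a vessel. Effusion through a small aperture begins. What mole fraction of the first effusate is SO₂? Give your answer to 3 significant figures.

0.275

Effusion rate of each component ∝ n_i/√M_i (partial pressure × 1/√M).
So x_SO₂ in the escaping gas = (n_SO₂/√M_SO₂) / Σ(n_i/√M_i)
= (0.394/√64.07) / (0.394/√64.07 + 2.44/√352.02) = 0.04922/(0.04922 + 0.1300) = 0.275.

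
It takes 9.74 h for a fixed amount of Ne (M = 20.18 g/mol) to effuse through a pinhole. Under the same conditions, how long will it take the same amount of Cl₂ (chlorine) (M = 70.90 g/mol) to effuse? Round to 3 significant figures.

Using Graham's law: t_Cl₂/t_Ne = √(M_Cl₂/M_Ne) = √(70.90/20.18) = √3.513 = 1.874.
So the time for Cl₂ is 9.74 × 1.874 = 18.3 h.

18.3 h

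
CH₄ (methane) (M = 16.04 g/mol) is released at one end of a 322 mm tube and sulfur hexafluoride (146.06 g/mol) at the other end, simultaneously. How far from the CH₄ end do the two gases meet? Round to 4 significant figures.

Graham's law gives d_CH₄/d_SF₆ = rate_CH₄/rate_SF₆ = √(M_SF₆/M_CH₄) = √(146.06/16.04) = 3.018.
With d_CH₄ + d_SF₆ = 322 mm, d_SF₆ = 322/(1 + 3.018) = 80.15 mm.
d_CH₄ = 322 − 80.15 = 241.9 mm.

241.9 mm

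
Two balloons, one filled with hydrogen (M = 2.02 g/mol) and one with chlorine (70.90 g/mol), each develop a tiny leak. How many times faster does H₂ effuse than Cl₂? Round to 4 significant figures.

Since effusion rate ∝ 1/√M, rate_H₂/rate_Cl₂ = √(M_Cl₂/M_H₂) = √(70.90/2.02) = √35.10 = 5.924.

5.924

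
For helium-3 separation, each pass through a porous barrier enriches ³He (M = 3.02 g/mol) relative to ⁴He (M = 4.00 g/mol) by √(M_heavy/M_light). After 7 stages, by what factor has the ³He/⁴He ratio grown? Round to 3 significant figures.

After 7 stages the ratio has grown by (√(4.00/3.02))^7 = (4.00/3.02)^(7/2).
= 1.32450^(7/2) = 2.67.

2.67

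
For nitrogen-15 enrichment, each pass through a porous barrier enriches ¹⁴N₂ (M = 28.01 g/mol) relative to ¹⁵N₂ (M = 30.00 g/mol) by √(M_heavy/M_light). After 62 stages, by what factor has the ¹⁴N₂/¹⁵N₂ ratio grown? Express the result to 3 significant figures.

8.40

Each stage multiplies the ratio by α = √(30.00/28.01), so after 62 stages the overall factor is α^62 = (30.00/28.01)^(62/2).
= 1.07105^31 = 8.40.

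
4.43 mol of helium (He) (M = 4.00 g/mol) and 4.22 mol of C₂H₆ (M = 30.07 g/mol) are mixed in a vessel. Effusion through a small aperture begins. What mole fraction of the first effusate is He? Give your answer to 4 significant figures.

The effusion rate of species i is ∝ p_i/√M_i ∝ n_i/√M_i.
x_He(eff) = (n_He/√M_He) / (n_He/√M_He + n_C₂H₆/√M_C₂H₆)
= (4.43/√4.00) / (4.43/√4.00 + 4.22/√30.07) = 2.215/(2.215 + 0.7696) = 0.7422.

0.7422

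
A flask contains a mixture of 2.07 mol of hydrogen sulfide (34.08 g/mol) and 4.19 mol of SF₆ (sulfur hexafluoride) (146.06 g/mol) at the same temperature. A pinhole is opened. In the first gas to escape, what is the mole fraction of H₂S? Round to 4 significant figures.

0.5056

Effusion rate of each component ∝ n_i/√M_i (partial pressure × 1/√M).
x_H₂S(eff) = (n_H₂S/√M_H₂S) / (n_H₂S/√M_H₂S + n_SF₆/√M_SF₆)
= (2.07/√34.08) / (2.07/√34.08 + 4.19/√146.06) = 0.3546/(0.3546 + 0.3467) = 0.5056.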